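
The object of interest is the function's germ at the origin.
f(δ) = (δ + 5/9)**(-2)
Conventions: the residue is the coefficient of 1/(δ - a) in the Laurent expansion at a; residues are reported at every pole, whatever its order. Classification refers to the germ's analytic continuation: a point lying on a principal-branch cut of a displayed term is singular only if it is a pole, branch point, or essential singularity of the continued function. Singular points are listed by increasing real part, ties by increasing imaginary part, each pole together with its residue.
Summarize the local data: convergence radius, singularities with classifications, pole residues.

Denominator factor (δ + 5/9)^2: pole of order 2 at -5/9, modulus 5/9.
The radius of convergence is the smallest modulus among the singular points: 5/9.
At the order-2 pole -5/9 set g(δ) = (δ - (-5/9))^2*f(δ) = 1.
Order-2 pole: residue = g'(a); g'(-5/9) = 0, so the residue is 0.

Radius of convergence at 0: 5/9.
At -5/9: a pole of order 2; residue 0.


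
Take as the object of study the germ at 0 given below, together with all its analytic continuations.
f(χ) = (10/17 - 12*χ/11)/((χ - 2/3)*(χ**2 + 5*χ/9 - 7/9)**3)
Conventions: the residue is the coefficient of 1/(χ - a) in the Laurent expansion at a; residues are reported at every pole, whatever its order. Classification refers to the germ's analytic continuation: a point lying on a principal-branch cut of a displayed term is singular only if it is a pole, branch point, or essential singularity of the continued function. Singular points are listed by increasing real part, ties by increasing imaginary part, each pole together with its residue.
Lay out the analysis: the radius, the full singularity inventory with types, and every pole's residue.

Denominator factor (χ**2 + 5*χ/9 - 7/9)^3: discriminant 277/81, real irrational roots -5/18 + (1/18)*sqrt(277) and -5/18 - (1/18)*sqrt(277); poles of order 3, moduli -5/18 + (1/18)*sqrt(277) and 5/18 + (1/18)*sqrt(277).
Denominator factor (χ - 2/3): pole of order 1 at 2/3, modulus 2/3.
The radius of convergence is the smallest modulus among the singular points: -5/18 + (1/18)*sqrt(277).
The factor χ**2 + 5*χ/9 - 7/9 splits as (χ - a)(χ - a') with a = -5/18 - (1/18)*sqrt(277), a' = -5/18 + (1/18)*sqrt(277). At the order-3 pole a set g(χ) = (χ - a)^3*f(χ) = [(10/17 - 12*χ/11)/(χ - 2/3)] / (χ - a')^3.
Order-3 pole: residue = g''(a)/2; g''(-5/18 - (1/18)*sqrt(277)) = 511758/187 - (38435269662/233793263)*sqrt(277), so the residue is 255879/187 - (19217634831/233793263)*sqrt(277).
The factor χ**2 + 5*χ/9 - 7/9 splits as (χ - a)(χ - a') with a = -5/18 + (1/18)*sqrt(277), a' = -5/18 - (1/18)*sqrt(277). At the order-3 pole a set g(χ) = (χ - a)^3*f(χ) = [(10/17 - 12*χ/11)/(χ - 2/3)] / (χ - a')^3.
Order-3 pole: residue = g''(a)/2; g''(-5/18 + (1/18)*sqrt(277)) = 511758/187 + (38435269662/233793263)*sqrt(277), so the residue is 255879/187 + (19217634831/233793263)*sqrt(277).
At the order-1 pole 2/3 set g(χ) = (χ - (2/3))*f(χ) = (10/17 - 12*χ/11)/(χ**2 + 5*χ/9 - 7/9)**3.
Simple pole: residue = g(a) at a = 2/3, which is -511758/187.
List the singular points by increasing real part (a conjugate pair: the negative imaginary part first).

Radius of convergence at 0: -5/18 + (1/18)*sqrt(277).
At -5/18 - (1/18)*sqrt(277): a pole of order 3; residue 255879/187 - (19217634831/233793263)*sqrt(277).
At -5/18 + (1/18)*sqrt(277): a pole of order 3; residue 255879/187 + (19217634831/233793263)*sqrt(277).
At 2/3: a pole of order 1; residue -511758/187.


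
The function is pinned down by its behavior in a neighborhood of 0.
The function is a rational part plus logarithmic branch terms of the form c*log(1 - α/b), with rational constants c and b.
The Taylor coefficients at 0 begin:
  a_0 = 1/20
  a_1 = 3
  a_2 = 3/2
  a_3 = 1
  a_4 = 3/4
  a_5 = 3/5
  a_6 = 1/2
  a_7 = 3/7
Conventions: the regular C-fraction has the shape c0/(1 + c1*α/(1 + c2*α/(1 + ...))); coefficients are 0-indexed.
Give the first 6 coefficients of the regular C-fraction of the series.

The regular C-fraction coefficients are [1/20, -60, 119/2, 1/714, -179/357, -119/895].

Taylor coefficients (read off): a_0 = 1/20, a_1 = 3, a_2 = 3/2, a_3 = 1, a_4 = 3/4, a_5 = 3/5.
c0 = a_0 = 1/20. Peel one level at a time: if S = 1 + c*α/S' with S'(0) = 1, then c is the α-coefficient of S and S' = c*α/(S - 1).
S_1 = c0/f = 1 + (-60)*α + (3570)*α^2 + ...; c1 = -60.
S_2 = c1*α/(S_1 - 1) = 1 + (119/2)*α + (-1/12)*α^2 + ...; c2 = 119/2.
S_3 = c2*α/(S_2 - 1) = 1 + (1/714)*α + (179/254898)*α^2 + ...; c3 = 1/714.
S_4 = c3*α/(S_3 - 1) = 1 + (-179/357)*α + (-1/15)*α^2 + ...; c4 = -179/357.
S_5 = c4*α/(S_4 - 1) = 1 + (-119/895)*α + ...; c5 = -119/895.


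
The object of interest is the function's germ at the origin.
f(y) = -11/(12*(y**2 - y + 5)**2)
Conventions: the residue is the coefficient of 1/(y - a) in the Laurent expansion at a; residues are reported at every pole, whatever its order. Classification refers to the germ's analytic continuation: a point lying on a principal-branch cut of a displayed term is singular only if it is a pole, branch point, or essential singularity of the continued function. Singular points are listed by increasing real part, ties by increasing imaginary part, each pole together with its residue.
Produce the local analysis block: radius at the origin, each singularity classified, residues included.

Radius of convergence at 0: sqrt(5).
At (1/2) - ((1/2)*sqrt(19))*i: a pole of order 2; residue -((11/2166)*sqrt(19))*i.
At (1/2) + ((1/2)*sqrt(19))*i: a pole of order 2; residue ((11/2166)*sqrt(19))*i.

Denominator factor (y**2 - y + 5)^2: discriminant -19, complex-conjugate roots (1/2) + ((1/2)*sqrt(19))*i and (1/2) - ((1/2)*sqrt(19))*i; poles of order 2, moduli sqrt(5) and sqrt(5).
The radius of convergence is the smallest modulus among the singular points: sqrt(5).
The factor y**2 - y + 5 splits as (y - a)(y - a') with a = (1/2) - ((1/2)*sqrt(19))*i, a' = (1/2) + ((1/2)*sqrt(19))*i. At the order-2 pole a set g(y) = (y - a)^2*f(y) = [-11/12] / (y - a')^2.
Order-2 pole: residue = g'(a); g'((1/2) - ((1/2)*sqrt(19))*i) = -((11/2166)*sqrt(19))*i, so the residue is -((11/2166)*sqrt(19))*i.
The factor y**2 - y + 5 splits as (y - a)(y - a') with a = (1/2) + ((1/2)*sqrt(19))*i, a' = (1/2) - ((1/2)*sqrt(19))*i. At the order-2 pole a set g(y) = (y - a)^2*f(y) = [-11/12] / (y - a')^2.
Order-2 pole: residue = g'(a); g'((1/2) + ((1/2)*sqrt(19))*i) = ((11/2166)*sqrt(19))*i, so the residue is ((11/2166)*sqrt(19))*i.
List the singular points by increasing real part (a conjugate pair: the negative imaginary part first).


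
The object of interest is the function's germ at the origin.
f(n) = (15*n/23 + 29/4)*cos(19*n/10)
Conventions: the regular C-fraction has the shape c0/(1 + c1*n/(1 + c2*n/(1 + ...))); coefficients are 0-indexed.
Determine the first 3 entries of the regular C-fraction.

Taylor coefficients (expand at 0): a_0 = 29/4, a_1 = 15/23, a_2 = -10469/800.
c0 = a_0 = 29/4. Peel one level at a time: if S = 1 + c*n/S' with S'(0) = 1, then c is the n-coefficient of S and S' = c*n/(S - 1).
S_1 = c0/f = 1 + (-60/667)*n + (161324929/88977800)*n^2 + ...; c1 = -60/667.
S_2 = c1*n/(S_1 - 1) = 1 + (161324929/8004000)*n + ...; c2 = 161324929/8004000.

The regular C-fraction coefficients are [29/4, -60/667, 161324929/8004000].


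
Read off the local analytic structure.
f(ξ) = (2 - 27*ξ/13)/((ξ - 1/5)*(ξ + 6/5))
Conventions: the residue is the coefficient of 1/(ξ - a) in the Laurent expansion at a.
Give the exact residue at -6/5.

The residue is -292/91.

At the order-1 pole -6/5 set g(ξ) = (ξ - (-6/5))*f(ξ) = (2 - 27*ξ/13)/(ξ - 1/5).
Simple pole: residue = g(a) at a = -6/5, which is -292/91.


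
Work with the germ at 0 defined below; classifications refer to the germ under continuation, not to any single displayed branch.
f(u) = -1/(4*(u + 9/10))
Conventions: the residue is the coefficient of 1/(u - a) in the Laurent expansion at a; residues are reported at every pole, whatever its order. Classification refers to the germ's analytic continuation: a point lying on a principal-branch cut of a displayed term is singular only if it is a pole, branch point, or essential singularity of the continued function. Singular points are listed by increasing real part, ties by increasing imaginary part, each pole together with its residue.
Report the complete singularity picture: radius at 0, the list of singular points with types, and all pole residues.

Denominator factor (u + 9/10): pole of order 1 at -9/10, modulus 9/10.
The radius of convergence is the smallest modulus among the singular points: 9/10.
At the order-1 pole -9/10 set g(u) = (u - (-9/10))*f(u) = -1/4.
Simple pole: residue = g(a) at a = -9/10, which is -1/4.

Radius of convergence at 0: 9/10.
At -9/10: a pole of order 1; residue -1/4.


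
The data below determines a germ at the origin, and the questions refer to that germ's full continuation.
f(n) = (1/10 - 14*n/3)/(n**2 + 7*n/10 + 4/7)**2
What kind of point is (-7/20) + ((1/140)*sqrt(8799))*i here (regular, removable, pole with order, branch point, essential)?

The denominator factor n**2 + 7*n/10 + 4/7 vanishes at (-7/20) + ((1/140)*sqrt(8799))*i and appears to the power 2; the numerator there equals (26/15) - ((1/30)*sqrt(8799))*i, nonzero, and no other factor vanishes.
Hence a pole whose order is the multiplicity, 2.

The point is a pole of order 2.


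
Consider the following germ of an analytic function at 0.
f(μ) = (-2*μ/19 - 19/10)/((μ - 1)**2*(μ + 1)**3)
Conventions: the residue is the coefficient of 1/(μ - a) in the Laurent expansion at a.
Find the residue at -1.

The residue is -1103/3040.

At the order-3 pole -1 set g(μ) = (μ - (-1))^3*f(μ) = (-2*μ/19 - 19/10)/(μ - 1)**2.
Order-3 pole: residue = g''(a)/2; g''(-1) = -1103/1520, so the residue is -1103/3040.


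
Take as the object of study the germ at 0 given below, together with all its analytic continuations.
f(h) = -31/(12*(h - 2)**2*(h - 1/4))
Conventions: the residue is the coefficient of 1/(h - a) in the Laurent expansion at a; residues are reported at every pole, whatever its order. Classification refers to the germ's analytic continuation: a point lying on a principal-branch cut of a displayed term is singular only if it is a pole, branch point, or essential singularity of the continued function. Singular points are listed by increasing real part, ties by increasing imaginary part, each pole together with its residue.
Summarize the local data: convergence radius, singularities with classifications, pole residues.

Radius of convergence at 0: 1/4.
At 1/4: a pole of order 1; residue -124/147.
At 2: a pole of order 2; residue 124/147.

Denominator factor (h - 2)^2: pole of order 2 at 2, modulus 2.
Denominator factor (h - 1/4): pole of order 1 at 1/4, modulus 1/4.
The radius of convergence is the smallest modulus among the singular points: 1/4.
At the order-1 pole 1/4 set g(h) = (h - (1/4))*f(h) = -31/(12*(h - 2)**2).
Simple pole: residue = g(a) at a = 1/4, which is -124/147.
At the order-2 pole 2 set g(h) = (h - (2))^2*f(h) = -31/(12*(h - 1/4)).
Order-2 pole: residue = g'(a); g'(2) = 124/147, so the residue is 124/147.
List the singular points by increasing real part (a conjugate pair: the negative imaginary part first).


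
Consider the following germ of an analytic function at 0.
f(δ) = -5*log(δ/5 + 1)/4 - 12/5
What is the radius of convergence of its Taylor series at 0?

The radius of convergence is 5.

Branch term (-5/4)*log(1 - δ/(-5)): its argument vanishes at δ = -5, a logarithmic branch point, modulus 5.
The radius of convergence is the smallest modulus among the singular points: 5.


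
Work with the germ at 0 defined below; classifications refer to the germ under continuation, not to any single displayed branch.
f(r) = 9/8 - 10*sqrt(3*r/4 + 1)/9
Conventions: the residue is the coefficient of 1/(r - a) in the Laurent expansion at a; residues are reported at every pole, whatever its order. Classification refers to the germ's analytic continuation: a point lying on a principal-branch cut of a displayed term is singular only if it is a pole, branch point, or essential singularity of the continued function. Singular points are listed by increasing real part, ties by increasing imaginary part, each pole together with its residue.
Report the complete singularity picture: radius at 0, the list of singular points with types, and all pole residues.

Branch term (-10/9)*sqrt(1 - r/(-4/3)): its argument vanishes at r = -4/3, a square-root branch point, modulus 4/3.
The radius of convergence is the smallest modulus among the singular points: 4/3.

Radius of convergence at 0: 4/3.
At -4/3: an algebraic (square-root) branch point.


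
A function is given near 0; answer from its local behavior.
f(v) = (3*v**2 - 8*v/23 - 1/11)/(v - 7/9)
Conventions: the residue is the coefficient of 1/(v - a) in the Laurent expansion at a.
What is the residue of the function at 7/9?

The residue is 9928/6831.

At the order-1 pole 7/9 set g(v) = (v - (7/9))*f(v) = 3*v**2 - 8*v/23 - 1/11.
Simple pole: residue = g(a) at a = 7/9, which is 9928/6831.


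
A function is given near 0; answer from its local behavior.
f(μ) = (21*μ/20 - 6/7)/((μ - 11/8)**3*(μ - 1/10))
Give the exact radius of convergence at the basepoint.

Denominator factor (μ - 1/10): pole of order 1 at 1/10, modulus 1/10.
Denominator factor (μ - 11/8)^3: pole of order 3 at 11/8, modulus 11/8.
The radius of convergence is the smallest modulus among the singular points: 1/10.

The radius of convergence is 1/10.


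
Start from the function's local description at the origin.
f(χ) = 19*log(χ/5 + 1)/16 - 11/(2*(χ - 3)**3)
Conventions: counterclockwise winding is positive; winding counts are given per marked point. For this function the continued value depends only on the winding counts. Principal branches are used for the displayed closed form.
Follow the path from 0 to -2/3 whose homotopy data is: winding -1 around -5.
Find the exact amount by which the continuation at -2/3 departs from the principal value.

Continued minus principal equals -(19/8)*pi*i.

The rational part is single-valued and drops out of the difference; each branch term changes only by its own monodromy.
(19/16)*log(1 - χ/(-5)): each positive loop around -5 adds 2*pi*i to the log, so winding -1 contributes (19/16)*(-1)*2*pi*i = -(19/8)*pi*i.
Summing the contributions at χ = -2/3 gives -(19/8)*pi*i.


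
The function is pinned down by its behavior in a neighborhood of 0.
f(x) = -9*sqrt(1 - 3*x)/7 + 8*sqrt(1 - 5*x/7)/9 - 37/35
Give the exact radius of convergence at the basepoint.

Branch term (-9/7)*sqrt(1 - x/(1/3)): its argument vanishes at x = 1/3, a square-root branch point, modulus 1/3.
Branch term (8/9)*sqrt(1 - x/(7/5)): its argument vanishes at x = 7/5, a square-root branch point, modulus 7/5.
The radius of convergence is the smallest modulus among the singular points: 1/3.

The radius of convergence is 1/3.


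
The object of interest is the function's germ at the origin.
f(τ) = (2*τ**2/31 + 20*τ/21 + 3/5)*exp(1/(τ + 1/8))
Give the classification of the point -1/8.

The exponent 1/(τ - (-1/8)) has a pole at -1/8, so exp(1/(τ - (-1/8))) takes every nonzero value near it: an essential singularity (not a pole of any order).

The point is an essential singularity.


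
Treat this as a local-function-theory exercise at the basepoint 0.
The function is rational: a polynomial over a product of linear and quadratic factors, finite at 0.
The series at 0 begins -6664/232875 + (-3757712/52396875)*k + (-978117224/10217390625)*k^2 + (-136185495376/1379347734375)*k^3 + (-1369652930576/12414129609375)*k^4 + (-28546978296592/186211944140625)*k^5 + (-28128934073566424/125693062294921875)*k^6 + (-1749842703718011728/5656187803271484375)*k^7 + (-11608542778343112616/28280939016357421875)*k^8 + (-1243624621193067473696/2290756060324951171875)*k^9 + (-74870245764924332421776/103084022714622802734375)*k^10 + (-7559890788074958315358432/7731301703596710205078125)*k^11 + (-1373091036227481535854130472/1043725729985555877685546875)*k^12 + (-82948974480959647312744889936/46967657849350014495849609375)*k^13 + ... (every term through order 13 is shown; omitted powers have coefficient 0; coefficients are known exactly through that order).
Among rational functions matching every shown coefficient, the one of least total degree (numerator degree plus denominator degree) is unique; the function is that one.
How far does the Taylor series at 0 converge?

No rational of total degree below 12 reproduces all 14 coefficients; solving the [2/10] Pade equations on them gives f(k) = (28*k**2/39 + 12*k/25 - 17/23)/((k**2 - 4*k/3 + 5/2)**3*(k**2 + k - 9/7)**2), whose expansion matches every shown term.
Denominator factor (k**2 - 4*k/3 + 5/2)^3: discriminant -74/9, complex-conjugate roots (2/3) + ((1/6)*sqrt(74))*i and (2/3) - ((1/6)*sqrt(74))*i; poles of order 3, moduli (1/2)*sqrt(10) and (1/2)*sqrt(10).
Denominator factor (k**2 + k - 9/7)^2: discriminant 43/7, real irrational roots -1/2 + (1/14)*sqrt(301) and -1/2 - (1/14)*sqrt(301); poles of order 2, moduli -1/2 + (1/14)*sqrt(301) and 1/2 + (1/14)*sqrt(301).
The radius of convergence is the smallest modulus among the singular points: -1/2 + (1/14)*sqrt(301).

The radius of convergence is -1/2 + (1/14)*sqrt(301).


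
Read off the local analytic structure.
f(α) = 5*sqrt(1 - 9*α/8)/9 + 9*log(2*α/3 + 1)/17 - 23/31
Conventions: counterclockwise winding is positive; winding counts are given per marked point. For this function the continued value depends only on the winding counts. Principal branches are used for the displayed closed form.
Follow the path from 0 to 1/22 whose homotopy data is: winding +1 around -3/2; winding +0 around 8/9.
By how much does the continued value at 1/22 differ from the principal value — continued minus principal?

The rational part is single-valued and drops out of the difference; each branch term changes only by its own monodromy.
(5/9)*sqrt(1 - α/(8/9)): winding +0 is even, the square root returns to the same sheet, contribution 0.
(9/17)*log(1 - α/(-3/2)): each positive loop around -3/2 adds 2*pi*i to the log, so winding +1 contributes (9/17)*(1)*2*pi*i = (18/17)*pi*i.
Summing the contributions at α = 1/22 gives (18/17)*pi*i.

Continued minus principal equals (18/17)*pi*i.


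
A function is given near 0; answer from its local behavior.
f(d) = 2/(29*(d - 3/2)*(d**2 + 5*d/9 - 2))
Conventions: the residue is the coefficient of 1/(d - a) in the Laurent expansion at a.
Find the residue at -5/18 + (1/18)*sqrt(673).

The residue is -12/377 - (384/253721)*sqrt(673).

The factor d**2 + 5*d/9 - 2 splits as (d - a)(d - a') with a = -5/18 + (1/18)*sqrt(673), a' = -5/18 - (1/18)*sqrt(673). At the order-1 pole a set g(d) = (d - a)*f(d) = [2/(29*(d - 3/2))] / (d - a').
Simple pole: residue = g(a) at a = -5/18 + (1/18)*sqrt(673), which is -12/377 - (384/253721)*sqrt(673).


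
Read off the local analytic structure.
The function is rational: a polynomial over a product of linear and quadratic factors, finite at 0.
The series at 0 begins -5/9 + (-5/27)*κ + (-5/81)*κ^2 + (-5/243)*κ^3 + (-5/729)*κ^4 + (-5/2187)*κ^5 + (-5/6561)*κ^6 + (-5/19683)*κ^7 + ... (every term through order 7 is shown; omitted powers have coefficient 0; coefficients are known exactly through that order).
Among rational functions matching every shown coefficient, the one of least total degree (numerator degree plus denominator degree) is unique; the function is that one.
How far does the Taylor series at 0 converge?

No rational of total degree below 1 reproduces all 8 coefficients; solving the [0/1] Pade equations on them gives f(κ) = 5/(3*(κ - 3)), whose expansion matches every shown term.
Denominator factor (κ - 3): pole of order 1 at 3, modulus 3.
The radius of convergence is the smallest modulus among the singular points: 3.

The radius of convergence is 3.


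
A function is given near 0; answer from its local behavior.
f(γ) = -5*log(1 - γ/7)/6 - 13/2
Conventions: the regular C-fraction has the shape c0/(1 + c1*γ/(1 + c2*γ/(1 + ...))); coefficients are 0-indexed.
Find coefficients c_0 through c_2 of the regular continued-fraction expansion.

Taylor coefficients (expand at 0): a_0 = -13/2, a_1 = 5/42, a_2 = 5/588.
c0 = a_0 = -13/2. Peel one level at a time: if S = 1 + c*γ/S' with S'(0) = 1, then c is the γ-coefficient of S and S' = c*γ/(S - 1).
S_1 = c0/f = 1 + (5/273)*γ + (5/3042)*γ^2 + ...; c1 = 5/273.
S_2 = c1*γ/(S_1 - 1) = 1 + (-7/78)*γ + ...; c2 = -7/78.

The regular C-fraction coefficients are [-13/2, 5/273, -7/78].


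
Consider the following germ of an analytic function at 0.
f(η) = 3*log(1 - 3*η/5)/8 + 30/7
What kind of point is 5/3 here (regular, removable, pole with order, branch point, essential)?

The point is a logarithmic branch point.

The term (3/8)*log(1 - η/(5/3)) has argument 1 - 5/3/(5/3) = 0 at 5/3: a logarithmic (infinitely-sheeted) branch point; the remaining terms are analytic or single-valued there.


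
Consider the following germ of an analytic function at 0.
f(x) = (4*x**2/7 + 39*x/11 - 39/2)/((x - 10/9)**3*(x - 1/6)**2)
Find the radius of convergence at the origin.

The radius of convergence is 1/6.

Denominator factor (x - 1/6)^2: pole of order 2 at 1/6, modulus 1/6.
Denominator factor (x - 10/9)^3: pole of order 3 at 10/9, modulus 10/9.
The radius of convergence is the smallest modulus among the singular points: 1/6.


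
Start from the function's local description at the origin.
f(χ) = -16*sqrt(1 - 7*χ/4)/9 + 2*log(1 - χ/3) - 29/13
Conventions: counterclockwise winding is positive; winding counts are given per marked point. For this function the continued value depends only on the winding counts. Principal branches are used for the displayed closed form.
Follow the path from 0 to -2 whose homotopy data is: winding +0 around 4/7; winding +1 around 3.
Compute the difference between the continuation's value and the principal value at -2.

The rational part is single-valued and drops out of the difference; each branch term changes only by its own monodromy.
(-16/9)*sqrt(1 - χ/(4/7)): winding +0 is even, the square root returns to the same sheet, contribution 0.
(2)*log(1 - χ/(3)): each positive loop around 3 adds 2*pi*i to the log, so winding +1 contributes (2)*(1)*2*pi*i = (4)*pi*i.
Summing the contributions at χ = -2 gives (4)*pi*i.

Continued minus principal equals (4)*pi*i.


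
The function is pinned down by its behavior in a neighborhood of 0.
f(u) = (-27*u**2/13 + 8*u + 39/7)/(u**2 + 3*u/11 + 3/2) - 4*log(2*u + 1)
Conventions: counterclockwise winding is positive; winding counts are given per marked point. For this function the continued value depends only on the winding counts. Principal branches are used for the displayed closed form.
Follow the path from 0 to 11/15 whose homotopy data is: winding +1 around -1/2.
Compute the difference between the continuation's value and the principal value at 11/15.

Continued minus principal equals -(8)*pi*i.

The rational part is single-valued and drops out of the difference; each branch term changes only by its own monodromy.
(-4)*log(1 - u/(-1/2)): each positive loop around -1/2 adds 2*pi*i to the log, so winding +1 contributes (-4)*(1)*2*pi*i = -(8)*pi*i.
Summing the contributions at u = 11/15 gives -(8)*pi*i.


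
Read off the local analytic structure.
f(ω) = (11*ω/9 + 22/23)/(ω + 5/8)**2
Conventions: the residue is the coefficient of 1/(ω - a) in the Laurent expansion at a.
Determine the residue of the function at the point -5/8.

The residue is 11/9.

At the order-2 pole -5/8 set g(ω) = (ω - (-5/8))^2*f(ω) = 11*ω/9 + 22/23.
Order-2 pole: residue = g'(a); g'(-5/8) = 11/9, so the residue is 11/9.


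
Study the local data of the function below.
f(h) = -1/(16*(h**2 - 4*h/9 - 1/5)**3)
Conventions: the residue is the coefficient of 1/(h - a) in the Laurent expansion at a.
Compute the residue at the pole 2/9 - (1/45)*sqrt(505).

The factor h**2 - 4*h/9 - 1/5 splits as (h - a)(h - a') with a = 2/9 - (1/45)*sqrt(505), a' = 2/9 + (1/45)*sqrt(505). At the order-3 pole a set g(h) = (h - a)^3*f(h) = [-1/16] / (h - a')^3.
Order-3 pole: residue = g''(a)/2; g''(2/9 - (1/45)*sqrt(505)) = (4428675/131878528)*sqrt(505), so the residue is (4428675/263757056)*sqrt(505).

The residue is (4428675/263757056)*sqrt(505).


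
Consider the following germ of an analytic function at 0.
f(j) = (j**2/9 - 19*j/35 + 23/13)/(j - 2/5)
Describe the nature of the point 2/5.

The point is a pole of order 1.

The denominator factor j - 2/5 vanishes at 2/5 and appears to the power 1; the numerator there equals 32143/20475, nonzero, and no other factor vanishes.
Hence a pole whose order is the multiplicity, 1.


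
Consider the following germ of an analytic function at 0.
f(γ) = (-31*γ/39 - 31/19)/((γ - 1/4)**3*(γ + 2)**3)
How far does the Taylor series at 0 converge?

Denominator factor (γ - 1/4)^3: pole of order 3 at 1/4, modulus 1/4.
Denominator factor (γ + 2)^3: pole of order 3 at -2, modulus 2.
The radius of convergence is the smallest modulus among the singular points: 1/4.

The radius of convergence is 1/4.


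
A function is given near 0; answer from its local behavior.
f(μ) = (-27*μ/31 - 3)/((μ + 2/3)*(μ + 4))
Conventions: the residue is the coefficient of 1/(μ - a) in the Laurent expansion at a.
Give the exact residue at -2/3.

The residue is -45/62.

At the order-1 pole -2/3 set g(μ) = (μ - (-2/3))*f(μ) = (-27*μ/31 - 3)/(μ + 4).
Simple pole: residue = g(a) at a = -2/3, which is -45/62.


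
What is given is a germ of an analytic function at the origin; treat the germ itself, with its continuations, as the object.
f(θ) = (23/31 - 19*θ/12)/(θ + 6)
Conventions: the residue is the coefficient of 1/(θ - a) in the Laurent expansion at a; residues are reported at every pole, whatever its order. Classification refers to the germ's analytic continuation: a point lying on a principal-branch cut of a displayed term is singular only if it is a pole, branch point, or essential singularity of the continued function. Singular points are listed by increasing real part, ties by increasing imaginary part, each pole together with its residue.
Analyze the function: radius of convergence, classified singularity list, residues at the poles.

Denominator factor (θ + 6): pole of order 1 at -6, modulus 6.
The radius of convergence is the smallest modulus among the singular points: 6.
At the order-1 pole -6 set g(θ) = (θ - (-6))*f(θ) = 23/31 - 19*θ/12.
Simple pole: residue = g(a) at a = -6, which is 635/62.

Radius of convergence at 0: 6.
At -6: a pole of order 1; residue 635/62.


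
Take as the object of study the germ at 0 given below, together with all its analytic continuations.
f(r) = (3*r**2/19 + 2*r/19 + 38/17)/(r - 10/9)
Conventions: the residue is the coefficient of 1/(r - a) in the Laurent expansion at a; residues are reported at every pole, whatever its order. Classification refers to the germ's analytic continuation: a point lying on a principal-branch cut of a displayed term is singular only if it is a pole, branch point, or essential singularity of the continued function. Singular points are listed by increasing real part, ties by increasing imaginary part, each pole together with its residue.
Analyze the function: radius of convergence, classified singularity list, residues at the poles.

Radius of convergence at 0: 10/9.
At 10/9: a pole of order 1; residue 22214/8721.

Denominator factor (r - 10/9): pole of order 1 at 10/9, modulus 10/9.
The radius of convergence is the smallest modulus among the singular points: 10/9.
At the order-1 pole 10/9 set g(r) = (r - (10/9))*f(r) = 3*r**2/19 + 2*r/19 + 38/17.
Simple pole: residue = g(a) at a = 10/9, which is 22214/8721.


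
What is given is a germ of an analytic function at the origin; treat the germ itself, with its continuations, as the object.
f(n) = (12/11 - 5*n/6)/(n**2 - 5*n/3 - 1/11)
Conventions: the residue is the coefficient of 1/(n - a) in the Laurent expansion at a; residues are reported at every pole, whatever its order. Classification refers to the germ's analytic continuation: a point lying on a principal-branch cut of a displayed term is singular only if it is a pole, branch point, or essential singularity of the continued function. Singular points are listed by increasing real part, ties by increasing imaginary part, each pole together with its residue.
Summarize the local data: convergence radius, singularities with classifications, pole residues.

Radius of convergence at 0: -5/6 + (1/66)*sqrt(3421).
At 5/6 - (1/66)*sqrt(3421): a pole of order 1; residue -5/12 - (157/41052)*sqrt(3421).
At 5/6 + (1/66)*sqrt(3421): a pole of order 1; residue -5/12 + (157/41052)*sqrt(3421).

Denominator factor (n**2 - 5*n/3 - 1/11): discriminant 311/99, real irrational roots 5/6 + (1/66)*sqrt(3421) and 5/6 - (1/66)*sqrt(3421); poles of order 1, moduli 5/6 + (1/66)*sqrt(3421) and -5/6 + (1/66)*sqrt(3421).
The radius of convergence is the smallest modulus among the singular points: -5/6 + (1/66)*sqrt(3421).
The factor n**2 - 5*n/3 - 1/11 splits as (n - a)(n - a') with a = 5/6 - (1/66)*sqrt(3421), a' = 5/6 + (1/66)*sqrt(3421). At the order-1 pole a set g(n) = (n - a)*f(n) = [12/11 - 5*n/6] / (n - a').
Simple pole: residue = g(a) at a = 5/6 - (1/66)*sqrt(3421), which is -5/12 - (157/41052)*sqrt(3421).
The factor n**2 - 5*n/3 - 1/11 splits as (n - a)(n - a') with a = 5/6 + (1/66)*sqrt(3421), a' = 5/6 - (1/66)*sqrt(3421). At the order-1 pole a set g(n) = (n - a)*f(n) = [12/11 - 5*n/6] / (n - a').
Simple pole: residue = g(a) at a = 5/6 + (1/66)*sqrt(3421), which is -5/12 + (157/41052)*sqrt(3421).
List the singular points by increasing real part (a conjugate pair: the negative imaginary part first).


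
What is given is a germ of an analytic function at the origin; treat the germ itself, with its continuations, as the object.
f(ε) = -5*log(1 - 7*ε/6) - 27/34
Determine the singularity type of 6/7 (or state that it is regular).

The point is a logarithmic branch point.

The term (-5)*log(1 - ε/(6/7)) has argument 1 - 6/7/(6/7) = 0 at 6/7: a logarithmic (infinitely-sheeted) branch point; the remaining terms are analytic or single-valued there.


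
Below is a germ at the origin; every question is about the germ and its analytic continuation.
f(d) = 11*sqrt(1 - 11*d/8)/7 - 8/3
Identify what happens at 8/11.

The point is an algebraic (square-root) branch point.

The term (11/7)*sqrt(1 - d/(8/11)) has argument 1 - 8/11/(8/11) = 0 at 8/11: a square-root (algebraic, two-sheeted) branch point; the remaining terms are analytic or single-valued there.


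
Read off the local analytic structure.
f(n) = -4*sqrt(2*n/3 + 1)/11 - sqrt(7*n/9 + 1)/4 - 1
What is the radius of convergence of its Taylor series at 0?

The radius of convergence is 9/7.

Branch term (-1/4)*sqrt(1 - n/(-9/7)): its argument vanishes at n = -9/7, a square-root branch point, modulus 9/7.
Branch term (-4/11)*sqrt(1 - n/(-3/2)): its argument vanishes at n = -3/2, a square-root branch point, modulus 3/2.
The radius of convergence is the smallest modulus among the singular points: 9/7.


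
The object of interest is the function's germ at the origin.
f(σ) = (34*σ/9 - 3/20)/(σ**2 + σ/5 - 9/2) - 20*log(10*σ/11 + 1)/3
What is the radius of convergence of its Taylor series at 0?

Denominator factor (σ**2 + σ/5 - 9/2): discriminant 451/25, real irrational roots -1/10 + (1/10)*sqrt(451) and -1/10 - (1/10)*sqrt(451); poles of order 1, moduli -1/10 + (1/10)*sqrt(451) and 1/10 + (1/10)*sqrt(451).
Branch term (-20/3)*log(1 - σ/(-11/10)): its argument vanishes at σ = -11/10, a logarithmic branch point, modulus 11/10.
The radius of convergence is the smallest modulus among the singular points: 11/10.

The radius of convergence is 11/10.


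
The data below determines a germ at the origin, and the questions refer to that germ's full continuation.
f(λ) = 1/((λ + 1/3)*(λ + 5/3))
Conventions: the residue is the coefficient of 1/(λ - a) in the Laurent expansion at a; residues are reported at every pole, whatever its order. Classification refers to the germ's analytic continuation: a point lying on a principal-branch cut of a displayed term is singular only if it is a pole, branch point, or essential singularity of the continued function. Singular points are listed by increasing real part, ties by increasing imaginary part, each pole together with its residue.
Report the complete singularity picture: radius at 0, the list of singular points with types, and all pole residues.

Radius of convergence at 0: 1/3.
At -5/3: a pole of order 1; residue -3/4.
At -1/3: a pole of order 1; residue 3/4.

Denominator factor (λ + 1/3): pole of order 1 at -1/3, modulus 1/3.
Denominator factor (λ + 5/3): pole of order 1 at -5/3, modulus 5/3.
The radius of convergence is the smallest modulus among the singular points: 1/3.
At the order-1 pole -5/3 set g(λ) = (λ - (-5/3))*f(λ) = 1/(λ + 1/3).
Simple pole: residue = g(a) at a = -5/3, which is -3/4.
At the order-1 pole -1/3 set g(λ) = (λ - (-1/3))*f(λ) = 1/(λ + 5/3).
Simple pole: residue = g(a) at a = -1/3, which is 3/4.
List the singular points by increasing real part (a conjugate pair: the negative imaginary part first).


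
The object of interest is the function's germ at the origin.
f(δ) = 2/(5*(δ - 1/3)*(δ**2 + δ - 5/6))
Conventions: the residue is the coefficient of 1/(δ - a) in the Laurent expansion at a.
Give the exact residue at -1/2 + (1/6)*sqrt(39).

The factor δ**2 + δ - 5/6 splits as (δ - a)(δ - a') with a = -1/2 + (1/6)*sqrt(39), a' = -1/2 - (1/6)*sqrt(39). At the order-1 pole a set g(δ) = (δ - a)*f(δ) = [2/(5*(δ - 1/3))] / (δ - a').
Simple pole: residue = g(a) at a = -1/2 + (1/6)*sqrt(39), which is 18/35 + (6/91)*sqrt(39).

The residue is 18/35 + (6/91)*sqrt(39).


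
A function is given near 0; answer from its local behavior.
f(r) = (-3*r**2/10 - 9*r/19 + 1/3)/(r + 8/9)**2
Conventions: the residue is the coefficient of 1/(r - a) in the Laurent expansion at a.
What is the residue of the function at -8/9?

The residue is 17/285.

At the order-2 pole -8/9 set g(r) = (r - (-8/9))^2*f(r) = -3*r**2/10 - 9*r/19 + 1/3.
Order-2 pole: residue = g'(a); g'(-8/9) = 17/285, so the residue is 17/285.


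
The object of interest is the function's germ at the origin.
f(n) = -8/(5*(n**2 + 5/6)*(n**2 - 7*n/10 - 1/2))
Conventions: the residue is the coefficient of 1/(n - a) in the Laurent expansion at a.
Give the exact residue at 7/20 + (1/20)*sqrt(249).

The residue is 1008/3935 - (15152/326605)*sqrt(249).

The factor n**2 - 7*n/10 - 1/2 splits as (n - a)(n - a') with a = 7/20 + (1/20)*sqrt(249), a' = 7/20 - (1/20)*sqrt(249). At the order-1 pole a set g(n) = (n - a)*f(n) = [-8/(5*(n**2 + 5/6))] / (n - a').
Simple pole: residue = g(a) at a = 7/20 + (1/20)*sqrt(249), which is 1008/3935 - (15152/326605)*sqrt(249).


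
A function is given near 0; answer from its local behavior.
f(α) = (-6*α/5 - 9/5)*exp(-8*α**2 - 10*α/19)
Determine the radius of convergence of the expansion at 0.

The radius of convergence is infinite.

The factor exp(-8*α**2 - 10*α/19) is entire and contributes no finite singular point.
The polynomial part has no poles.
No finite singular points: the Taylor series at 0 converges everywhere.


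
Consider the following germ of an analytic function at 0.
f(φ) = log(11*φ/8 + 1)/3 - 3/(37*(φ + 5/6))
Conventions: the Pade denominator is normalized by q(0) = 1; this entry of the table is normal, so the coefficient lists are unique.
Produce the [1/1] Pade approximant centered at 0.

The Pade approximant has numerator coefficients [-18/185, 76307/153204]; denominator coefficients [1, 808457/1021360].

Taylor coefficients needed (expand at 0): a_0 = -18/185, a_1 = 12767/22200, a_2 = -808457/1776000.
Write the denominator as Q(φ) = 1 + q1*φ. Requiring Q*f - P = O(φ^3) with deg P <= 1 kills the coefficients of φ^2..φ^2 in Q*f:
  φ^2: a_2 + q1*a_1 = 0, i.e. -808457/1776000 + (12767/22200)*q1 = 0.
Solving this linear system: q1 = 808457/1021360.
The numerator is Q*f truncated at degree 1: P0 = a_0 = -18/185; P1 = a_1 + q1*a_0 = 76307/153204.


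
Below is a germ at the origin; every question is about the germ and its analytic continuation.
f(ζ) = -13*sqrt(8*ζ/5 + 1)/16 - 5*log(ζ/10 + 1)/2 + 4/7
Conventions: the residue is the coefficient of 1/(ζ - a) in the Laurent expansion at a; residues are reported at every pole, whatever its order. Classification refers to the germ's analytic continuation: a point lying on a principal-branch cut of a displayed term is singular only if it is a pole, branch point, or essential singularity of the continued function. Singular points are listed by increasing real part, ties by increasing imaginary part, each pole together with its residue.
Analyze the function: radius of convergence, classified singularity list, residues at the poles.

Radius of convergence at 0: 5/8.
At -10: a logarithmic branch point.
At -5/8: an algebraic (square-root) branch point.

Branch term (-5/2)*log(1 - ζ/(-10)): its argument vanishes at ζ = -10, a logarithmic branch point, modulus 10.
Branch term (-13/16)*sqrt(1 - ζ/(-5/8)): its argument vanishes at ζ = -5/8, a square-root branch point, modulus 5/8.
The radius of convergence is the smallest modulus among the singular points: 5/8.
List the singular points by increasing real part (a conjugate pair: the negative imaginary part first).


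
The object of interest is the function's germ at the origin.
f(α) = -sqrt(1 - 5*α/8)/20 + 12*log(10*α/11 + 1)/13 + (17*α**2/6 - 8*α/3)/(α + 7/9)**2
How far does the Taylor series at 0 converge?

The radius of convergence is 7/9.

Denominator factor (α + 7/9)^2: pole of order 2 at -7/9, modulus 7/9.
Branch term (-1/20)*sqrt(1 - α/(8/5)): its argument vanishes at α = 8/5, a square-root branch point, modulus 8/5.
Branch term (12/13)*log(1 - α/(-11/10)): its argument vanishes at α = -11/10, a logarithmic branch point, modulus 11/10.
The radius of convergence is the smallest modulus among the singular points: 7/9.


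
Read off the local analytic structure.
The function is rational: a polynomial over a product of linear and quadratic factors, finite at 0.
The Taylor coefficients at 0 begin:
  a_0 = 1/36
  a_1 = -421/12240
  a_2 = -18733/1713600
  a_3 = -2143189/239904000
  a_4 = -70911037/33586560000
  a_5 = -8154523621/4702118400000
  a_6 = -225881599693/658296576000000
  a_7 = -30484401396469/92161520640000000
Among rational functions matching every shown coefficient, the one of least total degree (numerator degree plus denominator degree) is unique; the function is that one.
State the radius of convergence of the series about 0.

The radius of convergence is -1/8 + (1/8)*sqrt(321).

No rational of total degree below 5 reproduces all 8 coefficients; solving the [2/3] Pade equations on them gives f(w) = (-17*w**2/36 - 22*w/17 + 35/36)/((w - 7)*(w**2 - w/4 - 5)), whose expansion matches every shown term.
Denominator factor (w**2 - w/4 - 5): discriminant 321/16, real irrational roots 1/8 + (1/8)*sqrt(321) and 1/8 - (1/8)*sqrt(321); poles of order 1, moduli 1/8 + (1/8)*sqrt(321) and -1/8 + (1/8)*sqrt(321).
Denominator factor (w - 7): pole of order 1 at 7, modulus 7.
The radius of convergence is the smallest modulus among the singular points: -1/8 + (1/8)*sqrt(321).


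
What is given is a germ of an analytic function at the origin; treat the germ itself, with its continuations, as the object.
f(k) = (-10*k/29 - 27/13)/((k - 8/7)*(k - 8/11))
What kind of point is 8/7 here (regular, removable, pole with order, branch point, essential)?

The denominator factor k - 8/7 vanishes at 8/7 and appears to the power 1; the numerator there equals -6521/2639, nonzero, and no other factor vanishes.
Hence a pole whose order is the multiplicity, 1.

The point is a pole of order 1.


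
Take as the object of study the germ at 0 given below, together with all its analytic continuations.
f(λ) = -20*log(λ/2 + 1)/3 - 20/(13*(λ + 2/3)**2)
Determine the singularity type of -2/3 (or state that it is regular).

The point is a pole of order 2.

The denominator factor λ + 2/3 vanishes at -2/3 and appears to the power 2; the numerator there equals -20/13, nonzero, and no other factor vanishes.
The branch terms are analytic at this point.
Hence a pole whose order is the multiplicity, 2.
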